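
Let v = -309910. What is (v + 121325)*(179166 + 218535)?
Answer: -75000443085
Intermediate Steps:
(v + 121325)*(179166 + 218535) = (-309910 + 121325)*(179166 + 218535) = -188585*397701 = -75000443085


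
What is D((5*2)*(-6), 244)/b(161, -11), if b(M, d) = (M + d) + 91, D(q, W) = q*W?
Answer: -14640/241 ≈ -60.747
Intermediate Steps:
D(q, W) = W*q
b(M, d) = 91 + M + d
D((5*2)*(-6), 244)/b(161, -11) = (244*((5*2)*(-6)))/(91 + 161 - 11) = (244*(10*(-6)))/241 = (244*(-60))*(1/241) = -14640*1/241 = -14640/241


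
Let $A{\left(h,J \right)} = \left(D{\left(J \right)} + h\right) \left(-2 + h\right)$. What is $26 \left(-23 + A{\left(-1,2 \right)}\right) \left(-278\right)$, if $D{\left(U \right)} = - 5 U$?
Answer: $-72280$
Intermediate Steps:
$A{\left(h,J \right)} = \left(-2 + h\right) \left(h - 5 J\right)$ ($A{\left(h,J \right)} = \left(- 5 J + h\right) \left(-2 + h\right) = \left(h - 5 J\right) \left(-2 + h\right) = \left(-2 + h\right) \left(h - 5 J\right)$)
$26 \left(-23 + A{\left(-1,2 \right)}\right) \left(-278\right) = 26 \left(-23 + \left(\left(-1\right)^{2} - -2 + 10 \cdot 2 - 10 \left(-1\right)\right)\right) \left(-278\right) = 26 \left(-23 + \left(1 + 2 + 20 + 10\right)\right) \left(-278\right) = 26 \left(-23 + 33\right) \left(-278\right) = 26 \cdot 10 \left(-278\right) = 260 \left(-278\right) = -72280$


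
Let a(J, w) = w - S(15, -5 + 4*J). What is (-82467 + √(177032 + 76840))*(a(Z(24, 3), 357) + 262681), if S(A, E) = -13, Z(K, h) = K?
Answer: -21693026817 + 3156612*√1763 ≈ -2.1560e+10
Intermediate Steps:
a(J, w) = 13 + w (a(J, w) = w - 1*(-13) = w + 13 = 13 + w)
(-82467 + √(177032 + 76840))*(a(Z(24, 3), 357) + 262681) = (-82467 + √(177032 + 76840))*((13 + 357) + 262681) = (-82467 + √253872)*(370 + 262681) = (-82467 + 12*√1763)*263051 = -21693026817 + 3156612*√1763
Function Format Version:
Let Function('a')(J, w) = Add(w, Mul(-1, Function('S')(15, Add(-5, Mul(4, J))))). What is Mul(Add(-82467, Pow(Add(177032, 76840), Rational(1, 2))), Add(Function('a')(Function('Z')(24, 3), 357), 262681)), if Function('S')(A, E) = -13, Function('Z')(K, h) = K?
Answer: Add(-21693026817, Mul(3156612, Pow(1763, Rational(1, 2)))) ≈ -2.1560e+10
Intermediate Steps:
Function('a')(J, w) = Add(13, w) (Function('a')(J, w) = Add(w, Mul(-1, -13)) = Add(w, 13) = Add(13, w))
Mul(Add(-82467, Pow(Add(177032, 76840), Rational(1, 2))), Add(Function('a')(Function('Z')(24, 3), 357), 262681)) = Mul(Add(-82467, Pow(Add(177032, 76840), Rational(1, 2))), Add(Add(13, 357), 262681)) = Mul(Add(-82467, Pow(253872, Rational(1, 2))), Add(370, 262681)) = Mul(Add(-82467, Mul(12, Pow(1763, Rational(1, 2)))), 263051) = Add(-21693026817, Mul(3156612, Pow(1763, Rational(1, 2))))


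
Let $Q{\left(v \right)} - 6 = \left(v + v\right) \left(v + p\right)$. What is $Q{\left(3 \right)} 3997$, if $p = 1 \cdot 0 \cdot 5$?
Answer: $95928$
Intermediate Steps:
$p = 0$ ($p = 0 \cdot 5 = 0$)
$Q{\left(v \right)} = 6 + 2 v^{2}$ ($Q{\left(v \right)} = 6 + \left(v + v\right) \left(v + 0\right) = 6 + 2 v v = 6 + 2 v^{2}$)
$Q{\left(3 \right)} 3997 = \left(6 + 2 \cdot 3^{2}\right) 3997 = \left(6 + 2 \cdot 9\right) 3997 = \left(6 + 18\right) 3997 = 24 \cdot 3997 = 95928$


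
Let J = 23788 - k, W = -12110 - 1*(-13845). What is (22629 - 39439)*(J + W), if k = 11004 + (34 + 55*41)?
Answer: -205586300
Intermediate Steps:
k = 13293 (k = 11004 + (34 + 2255) = 11004 + 2289 = 13293)
W = 1735 (W = -12110 + 13845 = 1735)
J = 10495 (J = 23788 - 1*13293 = 23788 - 13293 = 10495)
(22629 - 39439)*(J + W) = (22629 - 39439)*(10495 + 1735) = -16810*12230 = -205586300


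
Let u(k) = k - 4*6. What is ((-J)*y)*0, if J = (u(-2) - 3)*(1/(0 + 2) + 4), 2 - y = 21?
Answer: 0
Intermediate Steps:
y = -19 (y = 2 - 1*21 = 2 - 21 = -19)
u(k) = -24 + k (u(k) = k - 24 = -24 + k)
J = -261/2 (J = ((-24 - 2) - 3)*(1/(0 + 2) + 4) = (-26 - 3)*(1/2 + 4) = -29*(½ + 4) = -29*9/2 = -261/2 ≈ -130.50)
((-J)*y)*0 = (-1*(-261/2)*(-19))*0 = ((261/2)*(-19))*0 = -4959/2*0 = 0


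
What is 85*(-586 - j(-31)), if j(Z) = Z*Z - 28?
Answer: -129115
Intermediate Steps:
j(Z) = -28 + Z² (j(Z) = Z² - 28 = -28 + Z²)
85*(-586 - j(-31)) = 85*(-586 - (-28 + (-31)²)) = 85*(-586 - (-28 + 961)) = 85*(-586 - 1*933) = 85*(-586 - 933) = 85*(-1519) = -129115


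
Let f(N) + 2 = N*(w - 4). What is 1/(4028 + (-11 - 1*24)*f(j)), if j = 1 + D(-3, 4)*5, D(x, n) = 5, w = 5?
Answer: 1/3188 ≈ 0.00031368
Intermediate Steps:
j = 26 (j = 1 + 5*5 = 1 + 25 = 26)
f(N) = -2 + N (f(N) = -2 + N*(5 - 4) = -2 + N*1 = -2 + N)
1/(4028 + (-11 - 1*24)*f(j)) = 1/(4028 + (-11 - 1*24)*(-2 + 26)) = 1/(4028 + (-11 - 24)*24) = 1/(4028 - 35*24) = 1/(4028 - 840) = 1/3188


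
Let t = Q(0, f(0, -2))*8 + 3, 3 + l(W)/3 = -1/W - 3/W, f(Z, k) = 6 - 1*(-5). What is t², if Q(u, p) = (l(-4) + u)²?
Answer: 84681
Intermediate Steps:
f(Z, k) = 11 (f(Z, k) = 6 + 5 = 11)
l(W) = -9 - 12/W (l(W) = -9 + 3*(-1/W - 3/W) = -9 + 3*(-4/W) = -9 - 12/W)
Q(u, p) = (-6 + u)² (Q(u, p) = ((-9 - 12/(-4)) + u)² = ((-9 - 12*(-¼)) + u)² = ((-9 + 3) + u)² = (-6 + u)²)
t = 291 (t = (-6 + 0)²*8 + 3 = (-6)²*8 + 3 = 36*8 + 3 = 288 + 3 = 291)
t² = 291² = 84681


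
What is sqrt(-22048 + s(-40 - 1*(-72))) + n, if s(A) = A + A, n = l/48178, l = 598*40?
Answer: 920/1853 + 4*I*sqrt(1374) ≈ 0.49649 + 148.27*I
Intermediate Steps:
l = 23920
n = 920/1853 (n = 23920/48178 = 23920*(1/48178) = 920/1853 ≈ 0.49649)
s(A) = 2*A
sqrt(-22048 + s(-40 - 1*(-72))) + n = sqrt(-22048 + 2*(-40 - 1*(-72))) + 920/1853 = sqrt(-22048 + 2*(-40 + 72)) + 920/1853 = sqrt(-22048 + 2*32) + 920/1853 = sqrt(-22048 + 64) + 920/1853 = sqrt(-21984) + 920/1853 = 4*I*sqrt(1374) + 920/1853 = 920/1853 + 4*I*sqrt(1374)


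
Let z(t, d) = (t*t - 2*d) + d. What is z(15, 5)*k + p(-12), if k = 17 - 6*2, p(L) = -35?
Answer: 1065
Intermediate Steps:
z(t, d) = t² - d (z(t, d) = (t² - 2*d) + d = t² - d)
k = 5 (k = 17 - 12 = 5)
z(15, 5)*k + p(-12) = (15² - 1*5)*5 - 35 = (225 - 5)*5 - 35 = 220*5 - 35 = 1100 - 35 = 1065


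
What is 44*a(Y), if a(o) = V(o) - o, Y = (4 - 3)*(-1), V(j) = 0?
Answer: 44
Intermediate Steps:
Y = -1 (Y = 1*(-1) = -1)
a(o) = -o (a(o) = 0 - o = -o)
44*a(Y) = 44*(-1*(-1)) = 44*1 = 44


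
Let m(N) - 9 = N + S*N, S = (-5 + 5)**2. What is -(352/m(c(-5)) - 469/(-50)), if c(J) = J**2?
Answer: -16773/850 ≈ -19.733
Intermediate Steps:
S = 0 (S = 0**2 = 0)
m(N) = 9 + N (m(N) = 9 + (N + 0*N) = 9 + (N + 0) = 9 + N)
-(352/m(c(-5)) - 469/(-50)) = -(352/(9 + (-5)**2) - 469/(-50)) = -(352/(9 + 25) - 469*(-1/50)) = -(352/34 + 469/50) = -(352*(1/34) + 469/50) = -(176/17 + 469/50) = -1*16773/850 = -16773/850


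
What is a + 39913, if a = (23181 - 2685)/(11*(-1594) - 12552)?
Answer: 85771573/2149 ≈ 39912.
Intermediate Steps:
a = -1464/2149 (a = 20496/(-17534 - 12552) = 20496/(-30086) = 20496*(-1/30086) = -1464/2149 ≈ -0.68125)
a + 39913 = -1464/2149 + 39913 = 85771573/2149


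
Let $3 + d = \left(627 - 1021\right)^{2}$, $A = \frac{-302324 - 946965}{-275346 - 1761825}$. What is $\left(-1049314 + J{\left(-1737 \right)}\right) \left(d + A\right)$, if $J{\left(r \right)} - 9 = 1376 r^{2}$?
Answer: $\frac{1312567184892243116548}{2037171} \approx 6.4431 \cdot 10^{14}$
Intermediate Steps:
$A = \frac{1249289}{2037171}$ ($A = - \frac{1249289}{-2037171} = \left(-1249289\right) \left(- \frac{1}{2037171}\right) = \frac{1249289}{2037171} \approx 0.61325$)
$d = 155233$ ($d = -3 + \left(627 - 1021\right)^{2} = -3 + \left(-394\right)^{2} = -3 + 155236 = 155233$)
$J{\left(r \right)} = 9 + 1376 r^{2}$
$\left(-1049314 + J{\left(-1737 \right)}\right) \left(d + A\right) = \left(-1049314 + \left(9 + 1376 \left(-1737\right)^{2}\right)\right) \left(155233 + \frac{1249289}{2037171}\right) = \left(-1049314 + \left(9 + 1376 \cdot 3017169\right)\right) \frac{316237415132}{2037171} = \left(-1049314 + \left(9 + 4151624544\right)\right) \frac{316237415132}{2037171} = \left(-1049314 + 4151624553\right) \frac{316237415132}{2037171} = 4150575239 \cdot \frac{316237415132}{2037171} = \frac{1312567184892243116548}{2037171}$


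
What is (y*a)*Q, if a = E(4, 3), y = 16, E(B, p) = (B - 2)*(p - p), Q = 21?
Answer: 0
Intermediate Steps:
E(B, p) = 0 (E(B, p) = (-2 + B)*0 = 0)
a = 0
(y*a)*Q = (16*0)*21 = 0*21 = 0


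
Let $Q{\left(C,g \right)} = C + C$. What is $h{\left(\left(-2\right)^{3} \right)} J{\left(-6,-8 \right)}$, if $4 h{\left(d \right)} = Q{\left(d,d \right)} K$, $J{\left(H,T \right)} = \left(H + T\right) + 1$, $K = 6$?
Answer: $312$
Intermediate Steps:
$Q{\left(C,g \right)} = 2 C$
$J{\left(H,T \right)} = 1 + H + T$
$h{\left(d \right)} = 3 d$ ($h{\left(d \right)} = \frac{2 d 6}{4} = \frac{12 d}{4} = 3 d$)
$h{\left(\left(-2\right)^{3} \right)} J{\left(-6,-8 \right)} = 3 \left(-2\right)^{3} \left(1 - 6 - 8\right) = 3 \left(-8\right) \left(-13\right) = \left(-24\right) \left(-13\right) = 312$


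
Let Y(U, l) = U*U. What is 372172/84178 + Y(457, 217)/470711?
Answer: 96382972707/19811755279 ≈ 4.8649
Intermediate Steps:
Y(U, l) = U²
372172/84178 + Y(457, 217)/470711 = 372172/84178 + 457²/470711 = 372172*(1/84178) + 208849*(1/470711) = 186086/42089 + 208849/470711 = 96382972707/19811755279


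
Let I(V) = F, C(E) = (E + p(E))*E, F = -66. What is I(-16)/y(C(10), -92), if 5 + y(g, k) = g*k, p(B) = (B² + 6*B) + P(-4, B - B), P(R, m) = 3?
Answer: 22/53055 ≈ 0.00041466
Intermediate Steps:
p(B) = 3 + B² + 6*B (p(B) = (B² + 6*B) + 3 = 3 + B² + 6*B)
C(E) = E*(3 + E² + 7*E) (C(E) = (E + (3 + E² + 6*E))*E = (3 + E² + 7*E)*E = E*(3 + E² + 7*E))
I(V) = -66
y(g, k) = -5 + g*k
I(-16)/y(C(10), -92) = -66/(-5 + (10*(3 + 10² + 7*10))*(-92)) = -66/(-5 + (10*(3 + 100 + 70))*(-92)) = -66/(-5 + (10*173)*(-92)) = -66/(-5 + 1730*(-92)) = -66/(-5 - 159160) = -66/(-159165) = -66*(-1/159165) = 22/53055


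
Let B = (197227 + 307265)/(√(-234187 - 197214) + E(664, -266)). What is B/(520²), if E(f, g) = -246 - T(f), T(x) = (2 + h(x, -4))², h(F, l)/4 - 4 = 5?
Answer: -126123/131500040 - 126123*I*√431401/222235067600 ≈ -0.00095911 - 0.00037275*I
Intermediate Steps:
h(F, l) = 36 (h(F, l) = 16 + 4*5 = 16 + 20 = 36)
T(x) = 1444 (T(x) = (2 + 36)² = 38² = 1444)
E(f, g) = -1690 (E(f, g) = -246 - 1*1444 = -246 - 1444 = -1690)
B = 504492/(-1690 + I*√431401) (B = (197227 + 307265)/(√(-234187 - 197214) - 1690) = 504492/(√(-431401) - 1690) = 504492/(I*√431401 - 1690) = 504492/(-1690 + I*√431401) ≈ -259.34 - 100.79*I)
B/(520²) = (-852591480/3287501 - 504492*I*√431401/3287501)/(520²) = (-852591480/3287501 - 504492*I*√431401/3287501)/270400 = (-852591480/3287501 - 504492*I*√431401/3287501)*(1/270400) = -126123/131500040 - 126123*I*√431401/222235067600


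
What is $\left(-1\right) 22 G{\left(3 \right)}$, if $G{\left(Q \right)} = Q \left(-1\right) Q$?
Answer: $198$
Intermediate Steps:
$G{\left(Q \right)} = - Q^{2}$ ($G{\left(Q \right)} = - Q Q = - Q^{2}$)
$\left(-1\right) 22 G{\left(3 \right)} = \left(-1\right) 22 \left(- 3^{2}\right) = - 22 \left(\left(-1\right) 9\right) = \left(-22\right) \left(-9\right) = 198$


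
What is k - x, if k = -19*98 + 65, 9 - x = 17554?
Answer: 15748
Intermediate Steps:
x = -17545 (x = 9 - 1*17554 = 9 - 17554 = -17545)
k = -1797 (k = -1862 + 65 = -1797)
k - x = -1797 - 1*(-17545) = -1797 + 17545 = 15748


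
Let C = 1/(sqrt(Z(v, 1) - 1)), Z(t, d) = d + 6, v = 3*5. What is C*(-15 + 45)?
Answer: 5*sqrt(6) ≈ 12.247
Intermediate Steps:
v = 15
Z(t, d) = 6 + d
C = sqrt(6)/6 (C = 1/(sqrt((6 + 1) - 1)) = 1/(sqrt(7 - 1)) = 1/(sqrt(6)) = sqrt(6)/6 ≈ 0.40825)
C*(-15 + 45) = (sqrt(6)/6)*(-15 + 45) = (sqrt(6)/6)*30 = 5*sqrt(6)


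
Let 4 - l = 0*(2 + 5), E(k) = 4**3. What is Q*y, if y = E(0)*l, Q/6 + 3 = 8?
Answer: 7680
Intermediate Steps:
Q = 30 (Q = -18 + 6*8 = -18 + 48 = 30)
E(k) = 64
l = 4 (l = 4 - 0*(2 + 5) = 4 - 0*7 = 4 - 1*0 = 4 + 0 = 4)
y = 256 (y = 64*4 = 256)
Q*y = 30*256 = 7680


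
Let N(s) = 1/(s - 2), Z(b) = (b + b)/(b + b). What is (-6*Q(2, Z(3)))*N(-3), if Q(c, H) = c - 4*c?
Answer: -36/5 ≈ -7.2000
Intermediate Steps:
Z(b) = 1 (Z(b) = (2*b)/((2*b)) = (2*b)*(1/(2*b)) = 1)
Q(c, H) = -3*c
N(s) = 1/(-2 + s)
(-6*Q(2, Z(3)))*N(-3) = (-(-18)*2)/(-2 - 3) = -6*(-6)/(-5) = 36*(-⅕) = -36/5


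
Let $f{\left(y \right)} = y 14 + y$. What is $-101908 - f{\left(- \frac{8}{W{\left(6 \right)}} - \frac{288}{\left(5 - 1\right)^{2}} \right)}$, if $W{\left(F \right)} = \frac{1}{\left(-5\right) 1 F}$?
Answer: $-105238$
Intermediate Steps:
$W{\left(F \right)} = - \frac{1}{5 F}$ ($W{\left(F \right)} = \frac{1}{\left(-5\right) F} = - \frac{1}{5 F}$)
$f{\left(y \right)} = 15 y$ ($f{\left(y \right)} = 14 y + y = 15 y$)
$-101908 - f{\left(- \frac{8}{W{\left(6 \right)}} - \frac{288}{\left(5 - 1\right)^{2}} \right)} = -101908 - 15 \left(- \frac{8}{\left(- \frac{1}{5}\right) \frac{1}{6}} - \frac{288}{\left(5 - 1\right)^{2}}\right) = -101908 - 15 \left(- \frac{8}{\left(- \frac{1}{5}\right) \frac{1}{6}} - \frac{288}{\left(5 + \left(-3 + 2\right)\right)^{2}}\right) = -101908 - 15 \left(- \frac{8}{- \frac{1}{30}} - \frac{288}{\left(5 - 1\right)^{2}}\right) = -101908 - 15 \left(\left(-8\right) \left(-30\right) - \frac{288}{4^{2}}\right) = -101908 - 15 \left(240 - \frac{288}{16}\right) = -101908 - 15 \left(240 - 18\right) = -101908 - 15 \cdot 222 = -101908 - 3330 = -105238$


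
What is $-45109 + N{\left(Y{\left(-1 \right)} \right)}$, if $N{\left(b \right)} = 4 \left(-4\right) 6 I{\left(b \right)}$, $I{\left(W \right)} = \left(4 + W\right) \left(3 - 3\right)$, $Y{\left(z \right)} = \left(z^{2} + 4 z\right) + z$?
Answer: $-45109$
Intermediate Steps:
$Y{\left(z \right)} = z^{2} + 5 z$
$I{\left(W \right)} = 0$ ($I{\left(W \right)} = \left(4 + W\right) 0 = 0$)
$N{\left(b \right)} = 0$ ($N{\left(b \right)} = 4 \left(-4\right) 6 \cdot 0 = \left(-16\right) 6 \cdot 0 = \left(-96\right) 0 = 0$)
$-45109 + N{\left(Y{\left(-1 \right)} \right)} = -45109 + 0 = -45109$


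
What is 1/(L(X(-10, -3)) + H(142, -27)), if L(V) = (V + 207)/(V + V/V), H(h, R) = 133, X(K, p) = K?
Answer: 9/1000 ≈ 0.0090000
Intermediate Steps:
L(V) = (207 + V)/(1 + V) (L(V) = (207 + V)/(V + 1) = (207 + V)/(1 + V))
1/(L(X(-10, -3)) + H(142, -27)) = 1/((207 - 10)/(1 - 10) + 133) = 1/(197/(-9) + 133) = 1/(-1/9*197 + 133) = 1/(-197/9 + 133) = 1/(1000/9) = 9/1000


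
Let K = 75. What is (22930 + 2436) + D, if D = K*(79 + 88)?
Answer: 37891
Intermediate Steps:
D = 12525 (D = 75*(79 + 88) = 75*167 = 12525)
(22930 + 2436) + D = (22930 + 2436) + 12525 = 25366 + 12525 = 37891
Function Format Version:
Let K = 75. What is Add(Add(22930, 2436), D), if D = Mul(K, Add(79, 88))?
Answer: 37891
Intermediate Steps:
D = 12525 (D = Mul(75, Add(79, 88)) = Mul(75, 167) = 12525)
Add(Add(22930, 2436), D) = Add(Add(22930, 2436), 12525) = Add(25366, 12525) = 37891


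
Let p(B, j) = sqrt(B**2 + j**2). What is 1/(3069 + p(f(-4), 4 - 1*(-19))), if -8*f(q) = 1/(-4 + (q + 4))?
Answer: 3142656/9644269567 - 32*sqrt(541697)/9644269567 ≈ 0.00032342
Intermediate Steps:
f(q) = -1/(8*q) (f(q) = -1/(8*(-4 + (q + 4))) = -1/(8*(-4 + (4 + q))) = -1/(8*q))
1/(3069 + p(f(-4), 4 - 1*(-19))) = 1/(3069 + sqrt((-1/8/(-4))**2 + (4 - 1*(-19))**2)) = 1/(3069 + sqrt((-1/8*(-1/4))**2 + (4 + 19)**2)) = 1/(3069 + sqrt((1/32)**2 + 23**2)) = 1/(3069 + sqrt(1/1024 + 529)) = 1/(3069 + sqrt(541697/1024)) = 1/(3069 + sqrt(541697)/32)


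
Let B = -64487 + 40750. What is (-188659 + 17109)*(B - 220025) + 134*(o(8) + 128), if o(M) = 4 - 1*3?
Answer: 41817388386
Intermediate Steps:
B = -23737
o(M) = 1 (o(M) = 4 - 3 = 1)
(-188659 + 17109)*(B - 220025) + 134*(o(8) + 128) = (-188659 + 17109)*(-23737 - 220025) + 134*(1 + 128) = -171550*(-243762) + 134*129 = 41817371100 + 17286 = 41817388386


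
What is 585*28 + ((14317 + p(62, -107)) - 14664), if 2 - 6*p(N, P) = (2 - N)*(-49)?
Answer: 46630/3 ≈ 15543.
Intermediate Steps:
p(N, P) = 50/3 - 49*N/6 (p(N, P) = ⅓ - (2 - N)*(-49)/6 = ⅓ - (-98 + 49*N)/6 = ⅓ + (49/3 - 49*N/6) = 50/3 - 49*N/6)
585*28 + ((14317 + p(62, -107)) - 14664) = 585*28 + ((14317 + (50/3 - 49/6*62)) - 14664) = 16380 + ((14317 + (50/3 - 1519/3)) - 14664) = 16380 + ((14317 - 1469/3) - 14664) = 16380 + (41482/3 - 14664) = 16380 - 2510/3 = 46630/3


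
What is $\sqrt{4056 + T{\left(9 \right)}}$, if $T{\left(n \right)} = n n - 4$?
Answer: $\sqrt{4133} \approx 64.288$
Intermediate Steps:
$T{\left(n \right)} = -4 + n^{2}$ ($T{\left(n \right)} = n^{2} - 4 = -4 + n^{2}$)
$\sqrt{4056 + T{\left(9 \right)}} = \sqrt{4056 - \left(4 - 9^{2}\right)} = \sqrt{4056 + \left(-4 + 81\right)} = \sqrt{4056 + 77} = \sqrt{4133}$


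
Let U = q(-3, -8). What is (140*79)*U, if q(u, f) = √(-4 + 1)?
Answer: 11060*I*√3 ≈ 19156.0*I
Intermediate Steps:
q(u, f) = I*√3 (q(u, f) = √(-3) = I*√3)
U = I*√3 ≈ 1.732*I
(140*79)*U = (140*79)*(I*√3) = 11060*(I*√3) = 11060*I*√3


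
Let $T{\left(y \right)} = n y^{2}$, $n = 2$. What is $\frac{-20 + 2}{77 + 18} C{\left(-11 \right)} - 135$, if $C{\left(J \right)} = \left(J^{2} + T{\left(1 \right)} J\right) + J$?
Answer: $- \frac{14409}{95} \approx -151.67$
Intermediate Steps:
$T{\left(y \right)} = 2 y^{2}$
$C{\left(J \right)} = J^{2} + 3 J$ ($C{\left(J \right)} = \left(J^{2} + 2 \cdot 1^{2} J\right) + J = \left(J^{2} + 2 \cdot 1 J\right) + J = \left(J^{2} + 2 J\right) + J = J^{2} + 3 J$)
$\frac{-20 + 2}{77 + 18} C{\left(-11 \right)} - 135 = \frac{-20 + 2}{77 + 18} \left(- 11 \left(3 - 11\right)\right) - 135 = - \frac{18}{95} \left(\left(-11\right) \left(-8\right)\right) - 135 = \left(-18\right) \frac{1}{95} \cdot 88 - 135 = \left(- \frac{18}{95}\right) 88 - 135 = - \frac{1584}{95} - 135 = - \frac{14409}{95}$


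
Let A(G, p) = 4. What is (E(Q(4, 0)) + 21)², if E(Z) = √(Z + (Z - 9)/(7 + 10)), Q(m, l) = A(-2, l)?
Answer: 7560/17 + 126*√119/17 ≈ 525.56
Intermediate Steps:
Q(m, l) = 4
E(Z) = √(-9/17 + 18*Z/17) (E(Z) = √(Z + (-9 + Z)/17) = √(Z + (-9 + Z)*(1/17)) = √(Z + (-9/17 + Z/17)) = √(-9/17 + 18*Z/17))
(E(Q(4, 0)) + 21)² = (3*√(-17 + 34*4)/17 + 21)² = (3*√(-17 + 136)/17 + 21)² = (3*√119/17 + 21)² = (21 + 3*√119/17)²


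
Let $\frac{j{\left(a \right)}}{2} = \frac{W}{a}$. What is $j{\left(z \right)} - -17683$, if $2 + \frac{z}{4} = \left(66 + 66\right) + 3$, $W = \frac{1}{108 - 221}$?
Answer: $\frac{531515613}{30058} \approx 17683.0$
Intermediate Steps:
$W = - \frac{1}{113}$ ($W = \frac{1}{-113} = - \frac{1}{113} \approx -0.0088496$)
$z = 532$ ($z = -8 + 4 \left(\left(66 + 66\right) + 3\right) = -8 + 4 \left(132 + 3\right) = -8 + 4 \cdot 135 = -8 + 540 = 532$)
$j{\left(a \right)} = - \frac{2}{113 a}$ ($j{\left(a \right)} = 2 \left(- \frac{1}{113 a}\right) = - \frac{2}{113 a}$)
$j{\left(z \right)} - -17683 = - \frac{2}{113 \cdot 532} - -17683 = \left(- \frac{2}{113}\right) \frac{1}{532} + 17683 = - \frac{1}{30058} + 17683 = \frac{531515613}{30058}$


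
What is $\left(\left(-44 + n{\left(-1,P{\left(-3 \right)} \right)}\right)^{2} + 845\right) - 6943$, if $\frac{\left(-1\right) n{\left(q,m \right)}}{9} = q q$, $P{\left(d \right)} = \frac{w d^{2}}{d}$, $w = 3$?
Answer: $-3289$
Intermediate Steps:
$P{\left(d \right)} = 3 d$ ($P{\left(d \right)} = \frac{3 d^{2}}{d} = 3 d$)
$n{\left(q,m \right)} = - 9 q^{2}$ ($n{\left(q,m \right)} = - 9 q q = - 9 q^{2}$)
$\left(\left(-44 + n{\left(-1,P{\left(-3 \right)} \right)}\right)^{2} + 845\right) - 6943 = \left(\left(-44 - 9 \left(-1\right)^{2}\right)^{2} + 845\right) - 6943 = \left(\left(-44 - 9\right)^{2} + 845\right) - 6943 = \left(\left(-53\right)^{2} + 845\right) - 6943 = \left(2809 + 845\right) - 6943 = 3654 - 6943 = -3289$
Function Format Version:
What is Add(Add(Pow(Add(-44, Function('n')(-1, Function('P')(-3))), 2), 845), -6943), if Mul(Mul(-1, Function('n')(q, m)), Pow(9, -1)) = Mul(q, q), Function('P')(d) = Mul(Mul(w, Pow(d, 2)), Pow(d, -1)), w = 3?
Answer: -3289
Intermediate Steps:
Function('P')(d) = Mul(3, d) (Function('P')(d) = Mul(Mul(3, Pow(d, 2)), Pow(d, -1)) = Mul(3, d))
Function('n')(q, m) = Mul(-9, Pow(q, 2)) (Function('n')(q, m) = Mul(-9, Mul(q, q)) = Mul(-9, Pow(q, 2)))
Add(Add(Pow(Add(-44, Function('n')(-1, Function('P')(-3))), 2), 845), -6943) = Add(Add(Pow(Add(-44, Mul(-9, Pow(-1, 2))), 2), 845), -6943) = Add(Add(Pow(Add(-44, Mul(-9, 1)), 2), 845), -6943) = Add(Add(Pow(Add(-44, -9), 2), 845), -6943) = Add(Add(Pow(-53, 2), 845), -6943) = Add(Add(2809, 845), -6943) = Add(3654, -6943) = -3289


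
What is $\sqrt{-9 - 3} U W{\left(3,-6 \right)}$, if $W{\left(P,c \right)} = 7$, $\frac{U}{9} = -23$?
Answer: $- 2898 i \sqrt{3} \approx - 5019.5 i$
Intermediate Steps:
$U = -207$ ($U = 9 \left(-23\right) = -207$)
$\sqrt{-9 - 3} U W{\left(3,-6 \right)} = \sqrt{-9 - 3} \left(-207\right) 7 = \sqrt{-12} \left(-207\right) 7 = 2 i \sqrt{3} \left(-207\right) 7 = - 414 i \sqrt{3} \cdot 7 = - 2898 i \sqrt{3}$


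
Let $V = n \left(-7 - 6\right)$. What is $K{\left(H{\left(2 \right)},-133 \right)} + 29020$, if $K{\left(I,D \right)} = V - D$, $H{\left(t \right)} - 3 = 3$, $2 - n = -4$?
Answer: $29075$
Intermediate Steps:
$n = 6$ ($n = 2 - -4 = 2 + 4 = 6$)
$H{\left(t \right)} = 6$ ($H{\left(t \right)} = 3 + 3 = 6$)
$V = -78$ ($V = 6 \left(-7 - 6\right) = 6 \left(-13\right) = -78$)
$K{\left(I,D \right)} = -78 - D$
$K{\left(H{\left(2 \right)},-133 \right)} + 29020 = \left(-78 - -133\right) + 29020 = \left(-78 + 133\right) + 29020 = 55 + 29020 = 29075$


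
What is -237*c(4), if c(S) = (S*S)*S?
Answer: -15168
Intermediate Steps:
c(S) = S³ (c(S) = S²*S = S³)
-237*c(4) = -237*4³ = -237*64 = -15168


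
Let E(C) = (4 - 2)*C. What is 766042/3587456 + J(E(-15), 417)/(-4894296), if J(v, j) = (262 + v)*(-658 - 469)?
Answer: 292951680751/1097379471936 ≈ 0.26696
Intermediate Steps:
E(C) = 2*C
J(v, j) = -295274 - 1127*v (J(v, j) = (262 + v)*(-1127) = -295274 - 1127*v)
766042/3587456 + J(E(-15), 417)/(-4894296) = 766042/3587456 + (-295274 - 2254*(-15))/(-4894296) = 766042*(1/3587456) + (-295274 - 1127*(-30))*(-1/4894296) = 383021/1793728 + (-295274 + 33810)*(-1/4894296) = 383021/1793728 - 261464*(-1/4894296) = 383021/1793728 + 32683/611787 = 292951680751/1097379471936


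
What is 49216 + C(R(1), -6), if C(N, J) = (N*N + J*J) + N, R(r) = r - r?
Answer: 49252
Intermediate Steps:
R(r) = 0
C(N, J) = N + J**2 + N**2 (C(N, J) = (N**2 + J**2) + N = (J**2 + N**2) + N = N + J**2 + N**2)
49216 + C(R(1), -6) = 49216 + (0 + (-6)**2 + 0**2) = 49216 + (0 + 36 + 0) = 49216 + 36 = 49252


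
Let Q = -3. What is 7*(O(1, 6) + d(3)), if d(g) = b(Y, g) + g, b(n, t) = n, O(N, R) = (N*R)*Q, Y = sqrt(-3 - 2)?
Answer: -105 + 7*I*sqrt(5) ≈ -105.0 + 15.652*I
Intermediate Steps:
Y = I*sqrt(5) (Y = sqrt(-5) = I*sqrt(5) ≈ 2.2361*I)
O(N, R) = -3*N*R (O(N, R) = (N*R)*(-3) = -3*N*R)
d(g) = g + I*sqrt(5) (d(g) = I*sqrt(5) + g = g + I*sqrt(5))
7*(O(1, 6) + d(3)) = 7*(-3*1*6 + (3 + I*sqrt(5))) = 7*(-18 + (3 + I*sqrt(5))) = 7*(-15 + I*sqrt(5)) = -105 + 7*I*sqrt(5)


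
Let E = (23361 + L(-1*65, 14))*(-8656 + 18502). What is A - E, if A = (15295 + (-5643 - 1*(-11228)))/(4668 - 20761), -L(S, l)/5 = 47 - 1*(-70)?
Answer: -3608895439008/16093 ≈ -2.2425e+8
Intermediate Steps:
L(S, l) = -585 (L(S, l) = -5*(47 - 1*(-70)) = -5*(47 + 70) = -5*117 = -585)
E = 224252496 (E = (23361 - 585)*(-8656 + 18502) = 22776*9846 = 224252496)
A = -20880/16093 (A = (15295 + (-5643 + 11228))/(-16093) = (15295 + 5585)*(-1/16093) = 20880*(-1/16093) = -20880/16093 ≈ -1.2975)
A - E = -20880/16093 - 1*224252496 = -20880/16093 - 224252496 = -3608895439008/16093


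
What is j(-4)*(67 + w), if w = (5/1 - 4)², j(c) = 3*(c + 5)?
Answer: 204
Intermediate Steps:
j(c) = 15 + 3*c (j(c) = 3*(5 + c) = 15 + 3*c)
w = 1 (w = (5*1 - 4)² = (5 - 4)² = 1² = 1)
j(-4)*(67 + w) = (15 + 3*(-4))*(67 + 1) = (15 - 12)*68 = 3*68 = 204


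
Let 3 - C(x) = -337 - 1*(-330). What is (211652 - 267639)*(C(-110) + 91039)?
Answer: -5097560363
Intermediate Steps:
C(x) = 10 (C(x) = 3 - (-337 - 1*(-330)) = 3 - (-337 + 330) = 3 - 1*(-7) = 3 + 7 = 10)
(211652 - 267639)*(C(-110) + 91039) = (211652 - 267639)*(10 + 91039) = -55987*91049 = -5097560363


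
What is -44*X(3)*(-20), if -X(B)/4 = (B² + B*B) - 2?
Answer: -56320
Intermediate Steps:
X(B) = 8 - 8*B² (X(B) = -4*((B² + B*B) - 2) = -4*((B² + B²) - 2) = -4*(2*B² - 2) = -4*(-2 + 2*B²) = 8 - 8*B²)
-44*X(3)*(-20) = -44*(8 - 8*3²)*(-20) = -44*(8 - 8*9)*(-20) = -44*(8 - 72)*(-20) = -44*(-64)*(-20) = 2816*(-20) = -56320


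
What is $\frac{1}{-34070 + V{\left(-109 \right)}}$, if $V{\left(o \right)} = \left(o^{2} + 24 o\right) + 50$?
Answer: $- \frac{1}{24755} \approx -4.0396 \cdot 10^{-5}$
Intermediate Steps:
$V{\left(o \right)} = 50 + o^{2} + 24 o$
$\frac{1}{-34070 + V{\left(-109 \right)}} = \frac{1}{-34070 + \left(50 + \left(-109\right)^{2} + 24 \left(-109\right)\right)} = \frac{1}{-34070 + \left(50 + 11881 - 2616\right)} = \frac{1}{-34070 + 9315} = \frac{1}{-24755} = - \frac{1}{24755}$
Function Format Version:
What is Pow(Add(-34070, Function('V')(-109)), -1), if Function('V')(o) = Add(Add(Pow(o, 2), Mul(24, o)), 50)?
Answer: Rational(-1, 24755) ≈ -4.0396e-5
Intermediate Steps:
Function('V')(o) = Add(50, Pow(o, 2), Mul(24, o))
Pow(Add(-34070, Function('V')(-109)), -1) = Pow(Add(-34070, Add(50, Pow(-109, 2), Mul(24, -109))), -1) = Pow(Add(-34070, Add(50, 11881, -2616)), -1) = Pow(Add(-34070, 9315), -1) = Pow(-24755, -1) = Rational(-1, 24755)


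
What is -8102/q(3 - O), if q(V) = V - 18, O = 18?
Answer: 8102/33 ≈ 245.52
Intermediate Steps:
q(V) = -18 + V
-8102/q(3 - O) = -8102/(-18 + (3 - 1*18)) = -8102/(-18 + (3 - 18)) = -8102/(-18 - 15) = -8102/(-33) = -8102*(-1/33) = 8102/33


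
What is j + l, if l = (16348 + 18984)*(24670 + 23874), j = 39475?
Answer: 1715196083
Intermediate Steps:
l = 1715156608 (l = 35332*48544 = 1715156608)
j + l = 39475 + 1715156608 = 1715196083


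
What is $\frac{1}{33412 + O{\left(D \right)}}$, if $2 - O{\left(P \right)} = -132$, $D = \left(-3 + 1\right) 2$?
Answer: $\frac{1}{33546} \approx 2.981 \cdot 10^{-5}$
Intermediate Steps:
$D = -4$ ($D = \left(-2\right) 2 = -4$)
$O{\left(P \right)} = 134$ ($O{\left(P \right)} = 2 - -132 = 2 + 132 = 134$)
$\frac{1}{33412 + O{\left(D \right)}} = \frac{1}{33412 + 134} = \frac{1}{33546}$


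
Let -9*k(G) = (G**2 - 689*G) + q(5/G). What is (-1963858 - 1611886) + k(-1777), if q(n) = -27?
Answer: -4062639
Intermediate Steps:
k(G) = 3 - G**2/9 + 689*G/9 (k(G) = -((G**2 - 689*G) - 27)/9 = -(-27 + G**2 - 689*G)/9 = 3 - G**2/9 + 689*G/9)
(-1963858 - 1611886) + k(-1777) = (-1963858 - 1611886) + (3 - 1/9*(-1777)**2 + (689/9)*(-1777)) = -3575744 + (3 - 1/9*3157729 - 1224353/9) = -3575744 + (3 - 3157729/9 - 1224353/9) = -3575744 - 486895 = -4062639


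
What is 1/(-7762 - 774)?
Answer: -1/8536 ≈ -0.00011715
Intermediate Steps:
1/(-7762 - 774) = 1/(-8536) = -1/8536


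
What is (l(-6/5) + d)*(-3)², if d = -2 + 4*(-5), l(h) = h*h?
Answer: -4626/25 ≈ -185.04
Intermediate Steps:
l(h) = h²
d = -22 (d = -2 - 20 = -22)
(l(-6/5) + d)*(-3)² = ((-6/5)² - 22)*(-3)² = ((-6*⅕)² - 22)*9 = ((-6/5)² - 22)*9 = (36/25 - 22)*9 = -514/25*9 = -4626/25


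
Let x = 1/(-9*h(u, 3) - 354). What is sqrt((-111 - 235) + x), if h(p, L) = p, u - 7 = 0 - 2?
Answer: I*sqrt(55083945)/399 ≈ 18.601*I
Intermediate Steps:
u = 5 (u = 7 + (0 - 2) = 7 - 2 = 5)
x = -1/399 (x = 1/(-9*5 - 354) = 1/(-45 - 354) = 1/(-399) = -1/399 ≈ -0.0025063)
sqrt((-111 - 235) + x) = sqrt((-111 - 235) - 1/399) = sqrt(-346 - 1/399) = sqrt(-138055/399) = I*sqrt(55083945)/399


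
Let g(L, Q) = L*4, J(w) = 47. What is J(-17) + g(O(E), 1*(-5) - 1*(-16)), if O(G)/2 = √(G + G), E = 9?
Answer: 47 + 24*√2 ≈ 80.941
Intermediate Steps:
O(G) = 2*√2*√G (O(G) = 2*√(G + G) = 2*√(2*G) = 2*(√2*√G) = 2*√2*√G)
g(L, Q) = 4*L
J(-17) + g(O(E), 1*(-5) - 1*(-16)) = 47 + 4*(2*√2*√9) = 47 + 4*(2*√2*3) = 47 + 4*(6*√2) = 47 + 24*√2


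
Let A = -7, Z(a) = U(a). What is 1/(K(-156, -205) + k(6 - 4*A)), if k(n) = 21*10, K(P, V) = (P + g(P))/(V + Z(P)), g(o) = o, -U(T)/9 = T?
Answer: 1199/251478 ≈ 0.0047678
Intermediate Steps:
U(T) = -9*T
Z(a) = -9*a
K(P, V) = 2*P/(V - 9*P) (K(P, V) = (P + P)/(V - 9*P) = (2*P)/(V - 9*P) = 2*P/(V - 9*P))
k(n) = 210
1/(K(-156, -205) + k(6 - 4*A)) = 1/(-2*(-156)/(-1*(-205) + 9*(-156)) + 210) = 1/(-2*(-156)/(205 - 1404) + 210) = 1/(-2*(-156)/(-1199) + 210) = 1/(-2*(-156)*(-1/1199) + 210) = 1/(-312/1199 + 210) = 1/(251478/1199) = 1199/251478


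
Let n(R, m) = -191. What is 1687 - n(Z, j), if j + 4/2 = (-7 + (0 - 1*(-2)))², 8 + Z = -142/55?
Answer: 1878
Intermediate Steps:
Z = -582/55 (Z = -8 - 142/55 = -582/55 ≈ -10.582)
j = 23 (j = -2 + (-7 + (0 - 1*(-2)))² = -2 + (-7 + (0 + 2))² = -2 + (-7 + 2)² = -2 + (-5)² = -2 + 25 = 23)
1687 - n(Z, j) = 1687 - 1*(-191) = 1687 + 191 = 1878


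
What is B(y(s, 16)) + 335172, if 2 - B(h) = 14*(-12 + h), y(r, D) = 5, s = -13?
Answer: 335272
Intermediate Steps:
B(h) = 170 - 14*h (B(h) = 2 - 14*(-12 + h) = 2 - (-168 + 14*h) = 2 + (168 - 14*h) = 170 - 14*h)
B(y(s, 16)) + 335172 = (170 - 14*5) + 335172 = (170 - 70) + 335172 = 100 + 335172 = 335272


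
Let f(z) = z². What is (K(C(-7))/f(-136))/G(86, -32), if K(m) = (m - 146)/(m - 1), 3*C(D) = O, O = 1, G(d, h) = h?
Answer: -437/1183744 ≈ -0.00036917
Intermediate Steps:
C(D) = ⅓ (C(D) = (⅓)*1 = ⅓)
K(m) = (-146 + m)/(-1 + m)
(K(C(-7))/f(-136))/G(86, -32) = (((-146 + ⅓)/(-1 + ⅓))/((-136)²))/(-32) = ((-437/3/(-⅔))/18496)*(-1/32) = (-3/2*(-437/3)*(1/18496))*(-1/32) = ((437/2)*(1/18496))*(-1/32) = (437/36992)*(-1/32) = -437/1183744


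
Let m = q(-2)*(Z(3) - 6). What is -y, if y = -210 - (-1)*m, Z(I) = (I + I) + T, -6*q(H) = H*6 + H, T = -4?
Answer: 658/3 ≈ 219.33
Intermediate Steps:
q(H) = -7*H/6 (q(H) = -(H*6 + H)/6 = -(6*H + H)/6 = -7*H/6)
Z(I) = -4 + 2*I (Z(I) = (I + I) - 4 = 2*I - 4 = -4 + 2*I)
m = -28/3 (m = (-7/6*(-2))*((-4 + 2*3) - 6) = 7*((-4 + 6) - 6)/3 = 7*(2 - 6)/3 = (7/3)*(-4) = -28/3 ≈ -9.3333)
y = -658/3 (y = -210 - (-1)*(-28)/3 = -210 - 1*28/3 = -210 - 28/3 = -658/3 ≈ -219.33)
-y = -1*(-658/3) = 658/3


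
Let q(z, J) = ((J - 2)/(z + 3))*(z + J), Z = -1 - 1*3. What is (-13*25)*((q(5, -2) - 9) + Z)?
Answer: 9425/2 ≈ 4712.5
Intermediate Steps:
Z = -4 (Z = -1 - 3 = -4)
q(z, J) = (-2 + J)*(J + z)/(3 + z) (q(z, J) = ((-2 + J)/(3 + z))*(J + z) = (-2 + J)*(J + z)/(3 + z))
(-13*25)*((q(5, -2) - 9) + Z) = (-13*25)*((((-2)² - 2*(-2) - 2*5 - 2*5)/(3 + 5) - 9) - 4) = -325*(((4 + 4 - 10 - 10)/8 - 9) - 4) = -325*(((⅛)*(-12) - 9) - 4) = -325*((-3/2 - 9) - 4) = -325*(-21/2 - 4) = -325*(-29/2) = 9425/2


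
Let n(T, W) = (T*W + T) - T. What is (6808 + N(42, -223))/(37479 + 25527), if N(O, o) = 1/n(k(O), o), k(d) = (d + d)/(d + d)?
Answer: 506061/4683446 ≈ 0.10805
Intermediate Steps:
k(d) = 1 (k(d) = (2*d)/((2*d)) = (2*d)*(1/(2*d)) = 1)
n(T, W) = T*W (n(T, W) = (T + T*W) - T = T*W)
N(O, o) = 1/o (N(O, o) = 1/(1*o) = 1/o)
(6808 + N(42, -223))/(37479 + 25527) = (6808 + 1/(-223))/(37479 + 25527) = (6808 - 1/223)/63006 = (1518183/223)*(1/63006) = 506061/4683446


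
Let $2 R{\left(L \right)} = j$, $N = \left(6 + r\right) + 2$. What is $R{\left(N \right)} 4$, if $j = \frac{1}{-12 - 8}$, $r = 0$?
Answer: $- \frac{1}{10} \approx -0.1$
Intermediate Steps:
$j = - \frac{1}{20}$ ($j = \frac{1}{-20} = - \frac{1}{20} \approx -0.05$)
$N = 8$ ($N = \left(6 + 0\right) + 2 = 6 + 2 = 8$)
$R{\left(L \right)} = - \frac{1}{40}$ ($R{\left(L \right)} = \frac{1}{2} \left(- \frac{1}{20}\right) = - \frac{1}{40}$)
$R{\left(N \right)} 4 = \left(- \frac{1}{40}\right) 4 = - \frac{1}{10}$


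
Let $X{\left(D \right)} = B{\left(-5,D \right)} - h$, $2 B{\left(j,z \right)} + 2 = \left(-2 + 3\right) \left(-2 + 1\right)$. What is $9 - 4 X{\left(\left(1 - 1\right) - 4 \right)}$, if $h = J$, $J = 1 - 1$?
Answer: $15$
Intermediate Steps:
$B{\left(j,z \right)} = - \frac{3}{2}$ ($B{\left(j,z \right)} = -1 + \frac{\left(-2 + 3\right) \left(-2 + 1\right)}{2} = -1 + \frac{1 \left(-1\right)}{2} = -1 + \frac{1}{2} \left(-1\right) = -1 - \frac{1}{2} = - \frac{3}{2}$)
$J = 0$
$h = 0$
$X{\left(D \right)} = - \frac{3}{2}$ ($X{\left(D \right)} = - \frac{3}{2} - 0 = - \frac{3}{2} + 0 = - \frac{3}{2}$)
$9 - 4 X{\left(\left(1 - 1\right) - 4 \right)} = 9 - -6 = 9 + 6 = 15$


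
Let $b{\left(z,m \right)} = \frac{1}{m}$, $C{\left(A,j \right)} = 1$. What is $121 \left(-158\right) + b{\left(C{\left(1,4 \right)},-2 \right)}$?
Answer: $- \frac{38237}{2} \approx -19119.0$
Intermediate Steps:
$121 \left(-158\right) + b{\left(C{\left(1,4 \right)},-2 \right)} = 121 \left(-158\right) + \frac{1}{-2} = -19118 - \frac{1}{2} = - \frac{38237}{2}$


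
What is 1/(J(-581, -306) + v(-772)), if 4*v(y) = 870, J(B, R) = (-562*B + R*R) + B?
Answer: 2/839589 ≈ 2.3821e-6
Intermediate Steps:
J(B, R) = R² - 561*B (J(B, R) = (-562*B + R²) + B = (R² - 562*B) + B = R² - 561*B)
v(y) = 435/2 (v(y) = (¼)*870 = 435/2)
1/(J(-581, -306) + v(-772)) = 1/(((-306)² - 561*(-581)) + 435/2) = 1/((93636 + 325941) + 435/2) = 1/(419577 + 435/2) = 1/(839589/2) = 2/839589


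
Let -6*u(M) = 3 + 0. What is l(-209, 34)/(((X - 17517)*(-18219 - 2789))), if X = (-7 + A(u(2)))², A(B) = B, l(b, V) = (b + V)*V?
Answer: -2975/183407718 ≈ -1.6221e-5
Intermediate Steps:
u(M) = -½ (u(M) = -(3 + 0)/6 = -⅙*3 = -½)
l(b, V) = V*(V + b) (l(b, V) = (V + b)*V = V*(V + b))
X = 225/4 (X = (-7 - ½)² = (-15/2)² = 225/4 ≈ 56.250)
l(-209, 34)/(((X - 17517)*(-18219 - 2789))) = (34*(34 - 209))/(((225/4 - 17517)*(-18219 - 2789))) = (34*(-175))/((-69843/4*(-21008))) = -5950/366815436 = -5950*1/366815436 = -2975/183407718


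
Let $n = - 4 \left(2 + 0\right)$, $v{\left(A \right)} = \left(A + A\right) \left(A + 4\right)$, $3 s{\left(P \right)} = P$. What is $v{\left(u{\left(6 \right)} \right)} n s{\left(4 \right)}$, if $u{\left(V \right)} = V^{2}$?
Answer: $-30720$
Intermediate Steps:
$s{\left(P \right)} = \frac{P}{3}$
$v{\left(A \right)} = 2 A \left(4 + A\right)$
$n = -8$ ($n = \left(-4\right) 2 = -8$)
$v{\left(u{\left(6 \right)} \right)} n s{\left(4 \right)} = 2 \cdot 6^{2} \left(4 + 6^{2}\right) \left(-8\right) \frac{1}{3} \cdot 4 = 2 \cdot 36 \left(4 + 36\right) \left(-8\right) \frac{4}{3} = 2 \cdot 36 \cdot 40 \left(-8\right) \frac{4}{3} = 2880 \left(-8\right) \frac{4}{3} = \left(-23040\right) \frac{4}{3} = -30720$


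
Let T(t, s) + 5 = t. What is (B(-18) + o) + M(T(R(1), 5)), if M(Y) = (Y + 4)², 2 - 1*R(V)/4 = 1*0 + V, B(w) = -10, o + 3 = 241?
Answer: 237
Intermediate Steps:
o = 238 (o = -3 + 241 = 238)
R(V) = 8 - 4*V (R(V) = 8 - 4*(1*0 + V) = 8 - 4*(0 + V) = 8 - 4*V)
T(t, s) = -5 + t
M(Y) = (4 + Y)²
(B(-18) + o) + M(T(R(1), 5)) = (-10 + 238) + (4 + (-5 + (8 - 4*1)))² = 228 + (4 + (-5 + (8 - 4)))² = 228 + (4 + (-5 + 4))² = 228 + (4 - 1)² = 228 + 3² = 228 + 9 = 237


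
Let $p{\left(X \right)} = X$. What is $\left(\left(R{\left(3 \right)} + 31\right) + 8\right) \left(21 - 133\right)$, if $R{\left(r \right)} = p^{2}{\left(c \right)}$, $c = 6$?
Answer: $-8400$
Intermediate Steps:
$R{\left(r \right)} = 36$ ($R{\left(r \right)} = 6^{2} = 36$)
$\left(\left(R{\left(3 \right)} + 31\right) + 8\right) \left(21 - 133\right) = \left(\left(36 + 31\right) + 8\right) \left(21 - 133\right) = \left(67 + 8\right) \left(-112\right) = 75 \left(-112\right) = -8400$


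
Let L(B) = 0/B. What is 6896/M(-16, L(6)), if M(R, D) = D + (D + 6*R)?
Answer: -431/6 ≈ -71.833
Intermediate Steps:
L(B) = 0
M(R, D) = 2*D + 6*R
6896/M(-16, L(6)) = 6896/(2*0 + 6*(-16)) = 6896/(0 - 96) = 6896/(-96) = 6896*(-1/96) = -431/6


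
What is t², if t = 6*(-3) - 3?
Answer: 441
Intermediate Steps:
t = -21 (t = -18 - 3 = -21)
t² = (-21)² = 441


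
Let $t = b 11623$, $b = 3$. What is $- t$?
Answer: $-34869$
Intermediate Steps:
$t = 34869$ ($t = 3 \cdot 11623 = 34869$)
$- t = \left(-1\right) 34869 = -34869$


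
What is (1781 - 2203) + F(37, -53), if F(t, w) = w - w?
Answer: -422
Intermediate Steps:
F(t, w) = 0
(1781 - 2203) + F(37, -53) = (1781 - 2203) + 0 = -422 + 0 = -422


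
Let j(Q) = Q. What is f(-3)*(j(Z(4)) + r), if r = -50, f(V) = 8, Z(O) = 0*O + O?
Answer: -368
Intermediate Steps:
Z(O) = O (Z(O) = 0 + O = O)
f(-3)*(j(Z(4)) + r) = 8*(4 - 50) = 8*(-46) = -368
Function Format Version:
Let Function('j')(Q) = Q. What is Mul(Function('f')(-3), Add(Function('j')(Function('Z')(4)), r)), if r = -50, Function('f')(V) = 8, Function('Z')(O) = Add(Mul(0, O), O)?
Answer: -368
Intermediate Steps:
Function('Z')(O) = O (Function('Z')(O) = Add(0, O) = O)
Mul(Function('f')(-3), Add(Function('j')(Function('Z')(4)), r)) = Mul(8, Add(4, -50)) = Mul(8, -46) = -368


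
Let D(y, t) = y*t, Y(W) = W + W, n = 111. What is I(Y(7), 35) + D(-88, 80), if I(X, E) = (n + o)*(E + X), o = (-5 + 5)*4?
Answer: -1601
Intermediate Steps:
o = 0 (o = 0*4 = 0)
Y(W) = 2*W
I(X, E) = 111*E + 111*X (I(X, E) = (111 + 0)*(E + X) = 111*(E + X) = 111*E + 111*X)
D(y, t) = t*y
I(Y(7), 35) + D(-88, 80) = (111*35 + 111*(2*7)) + 80*(-88) = (3885 + 111*14) - 7040 = (3885 + 1554) - 7040 = 5439 - 7040 = -1601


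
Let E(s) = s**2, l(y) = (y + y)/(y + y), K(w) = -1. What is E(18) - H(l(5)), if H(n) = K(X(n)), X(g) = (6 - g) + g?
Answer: 325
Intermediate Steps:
X(g) = 6
l(y) = 1 (l(y) = (2*y)/((2*y)) = (2*y)*(1/(2*y)) = 1)
H(n) = -1
E(18) - H(l(5)) = 18**2 - 1*(-1) = 324 + 1 = 325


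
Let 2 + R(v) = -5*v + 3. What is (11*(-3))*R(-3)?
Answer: -528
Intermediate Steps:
R(v) = 1 - 5*v (R(v) = -2 + (-5*v + 3) = -2 + (3 - 5*v) = 1 - 5*v)
(11*(-3))*R(-3) = (11*(-3))*(1 - 5*(-3)) = -33*(1 + 15) = -33*16 = -528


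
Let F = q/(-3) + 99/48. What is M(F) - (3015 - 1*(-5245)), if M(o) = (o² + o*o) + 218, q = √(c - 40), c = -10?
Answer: -9267383/1152 - 55*I*√2/4 ≈ -8044.6 - 19.445*I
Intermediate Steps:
q = 5*I*√2 (q = √(-10 - 40) = √(-50) = 5*I*√2 ≈ 7.0711*I)
F = 33/16 - 5*I*√2/3 (F = (5*I*√2)/(-3) + 99/48 = (5*I*√2)*(-⅓) + 99*(1/48) = -5*I*√2/3 + 33/16 = 33/16 - 5*I*√2/3 ≈ 2.0625 - 2.357*I)
M(o) = 218 + 2*o² (M(o) = (o² + o²) + 218 = 2*o² + 218 = 218 + 2*o²)
M(F) - (3015 - 1*(-5245)) = (218 + 2*(33/16 - 5*I*√2/3)²) - (3015 - 1*(-5245)) = (218 + 2*(33/16 - 5*I*√2/3)²) - (3015 + 5245) = (218 + 2*(33/16 - 5*I*√2/3)²) - 1*8260 = (218 + 2*(33/16 - 5*I*√2/3)²) - 8260 = -8042 + 2*(33/16 - 5*I*√2/3)²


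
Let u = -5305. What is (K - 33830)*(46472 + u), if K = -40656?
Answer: -3066365162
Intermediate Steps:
(K - 33830)*(46472 + u) = (-40656 - 33830)*(46472 - 5305) = -74486*41167 = -3066365162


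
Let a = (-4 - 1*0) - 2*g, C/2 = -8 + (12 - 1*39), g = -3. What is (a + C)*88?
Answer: -5984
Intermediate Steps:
C = -70 (C = 2*(-8 + (12 - 1*39)) = 2*(-8 + (12 - 39)) = 2*(-8 - 27) = 2*(-35) = -70)
a = 2 (a = (-4 - 1*0) - 2*(-3) = (-4 + 0) + 6 = -4 + 6 = 2)
(a + C)*88 = (2 - 70)*88 = -68*88 = -5984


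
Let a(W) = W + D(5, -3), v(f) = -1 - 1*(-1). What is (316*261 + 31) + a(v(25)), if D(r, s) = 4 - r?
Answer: 82506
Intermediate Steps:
v(f) = 0 (v(f) = -1 + 1 = 0)
a(W) = -1 + W (a(W) = W + (4 - 1*5) = W + (4 - 5) = W - 1 = -1 + W)
(316*261 + 31) + a(v(25)) = (316*261 + 31) + (-1 + 0) = (82476 + 31) - 1 = 82507 - 1 = 82506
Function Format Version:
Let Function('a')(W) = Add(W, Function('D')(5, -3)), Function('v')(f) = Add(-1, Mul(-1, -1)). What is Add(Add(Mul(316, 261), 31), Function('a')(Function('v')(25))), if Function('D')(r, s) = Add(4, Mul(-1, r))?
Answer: 82506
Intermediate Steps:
Function('v')(f) = 0 (Function('v')(f) = Add(-1, 1) = 0)
Function('a')(W) = Add(-1, W) (Function('a')(W) = Add(W, Add(4, Mul(-1, 5))) = Add(W, Add(4, -5)) = Add(W, -1) = Add(-1, W))
Add(Add(Mul(316, 261), 31), Function('a')(Function('v')(25))) = Add(Add(Mul(316, 261), 31), Add(-1, 0)) = Add(Add(82476, 31), -1) = Add(82507, -1) = 82506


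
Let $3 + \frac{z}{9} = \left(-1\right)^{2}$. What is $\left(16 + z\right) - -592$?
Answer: $590$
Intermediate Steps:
$z = -18$ ($z = -27 + 9 \left(-1\right)^{2} = -27 + 9 \cdot 1 = -27 + 9 = -18$)
$\left(16 + z\right) - -592 = \left(16 - 18\right) - -592 = -2 + 592 = 590$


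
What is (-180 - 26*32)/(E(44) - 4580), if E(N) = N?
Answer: 253/1134 ≈ 0.22310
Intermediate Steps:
(-180 - 26*32)/(E(44) - 4580) = (-180 - 26*32)/(44 - 4580) = (-180 - 832)/(-4536) = -1012*(-1/4536) = 253/1134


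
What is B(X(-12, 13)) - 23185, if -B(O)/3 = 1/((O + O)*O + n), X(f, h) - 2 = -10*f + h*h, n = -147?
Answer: -1307749926/56405 ≈ -23185.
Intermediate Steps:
X(f, h) = 2 + h**2 - 10*f (X(f, h) = 2 + (-10*f + h*h) = 2 + (-10*f + h**2) = 2 + (h**2 - 10*f) = 2 + h**2 - 10*f)
B(O) = -3/(-147 + 2*O**2) (B(O) = -3/((O + O)*O - 147) = -3/((2*O)*O - 147) = -3/(2*O**2 - 147) = -3/(-147 + 2*O**2))
B(X(-12, 13)) - 23185 = -3/(-147 + 2*(2 + 13**2 - 10*(-12))**2) - 23185 = -3/(-147 + 2*(2 + 169 + 120)**2) - 23185 = -3/(-147 + 2*291**2) - 23185 = -3/(-147 + 2*84681) - 23185 = -3/(-147 + 169362) - 23185 = -3/169215 - 23185 = -3*1/169215 - 23185 = -1/56405 - 23185 = -1307749926/56405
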